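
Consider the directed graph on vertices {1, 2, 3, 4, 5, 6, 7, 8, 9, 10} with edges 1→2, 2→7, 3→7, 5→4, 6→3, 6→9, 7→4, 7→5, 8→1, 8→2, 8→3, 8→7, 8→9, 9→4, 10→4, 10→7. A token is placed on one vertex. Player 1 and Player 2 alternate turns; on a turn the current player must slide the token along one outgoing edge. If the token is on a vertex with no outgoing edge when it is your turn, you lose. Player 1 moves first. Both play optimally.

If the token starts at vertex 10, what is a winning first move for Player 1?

Move to 4.

Work bottom-up. With no move the player to move loses. Otherwise the position is W if at least one move leads to an L position for the opponent, and L if every move leads to a W.
Every edge goes from a vertex to one that appears earlier in the order 4, 5, 7, 9, 10, 2, 3, 1, 6, 8, so processing vertices in that order labels each vertex after all of its successors.
4: no outgoing edge → L
5: reaches L-position 4 → W
7: reaches L-position 4 → W
9: reaches L-position 4 → W
10: reaches L-position 4 → W
2: only reaches 7(W), which is W → L
3: only reaches 7(W), which is W → L
1: reaches L-position 2 → W
6: reaches L-position 3 → W
8: reaches L-position 3 → W
From 10, the L positions reachable in one move are: 4.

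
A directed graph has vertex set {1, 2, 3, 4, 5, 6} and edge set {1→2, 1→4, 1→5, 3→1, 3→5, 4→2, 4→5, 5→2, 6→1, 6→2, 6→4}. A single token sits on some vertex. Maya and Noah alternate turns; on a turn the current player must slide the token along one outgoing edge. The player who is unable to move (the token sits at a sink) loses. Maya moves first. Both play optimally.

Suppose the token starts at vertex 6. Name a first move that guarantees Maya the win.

Positions with no move are L. A position that does have a move is losing for the player to move precisely when every available move leads to a winning position for the opponent. Fill in the labels:
Every edge goes from a vertex to one that appears earlier in the order 2, 5, 4, 1, 3, 6, so processing vertices in that order labels each vertex after all of its successors.
2: no outgoing edge → L
5: W (go to 2, an L position)
4: W (go to 2, an L position)
1: W (go to 2, an L position)
3: L (options 1(W), 5(W) are all W)
6: W (go to 2, an L position)
From 6, the L positions reachable in one move are: 2.

Move to 2.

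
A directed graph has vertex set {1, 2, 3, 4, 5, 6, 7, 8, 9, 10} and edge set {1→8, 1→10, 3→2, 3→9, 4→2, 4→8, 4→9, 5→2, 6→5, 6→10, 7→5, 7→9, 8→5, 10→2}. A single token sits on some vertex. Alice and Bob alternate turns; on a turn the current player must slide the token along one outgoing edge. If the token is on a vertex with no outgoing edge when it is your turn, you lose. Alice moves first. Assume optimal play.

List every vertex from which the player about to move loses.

Compute win/loss labels from the base case upward. A position with no move is L. Any other position is W if it can reach an L in one move, else L.
Every edge goes from a vertex to one that appears earlier in the order 9, 2, 5, 8, 4, 3, 10, 7, 6, 1, so processing vertices in that order labels each vertex after all of its successors.
9: no outgoing edge → L
2: no outgoing edge → L
5: can move to 2, which is L ⇒ W
8: the only move is to 5(W), a W ⇒ L
4: can move to 8, which is L ⇒ W
3: can move to 2, which is L ⇒ W
10: can move to 2, which is L ⇒ W
7: can move to 9, which is L ⇒ W
6: moves to 10(W), 5(W); every one is W ⇒ L
1: can move to 8, which is L ⇒ W
The losing starting vertices are exactly the entries labelled L in this table (4 of them).

2, 6, 8, 9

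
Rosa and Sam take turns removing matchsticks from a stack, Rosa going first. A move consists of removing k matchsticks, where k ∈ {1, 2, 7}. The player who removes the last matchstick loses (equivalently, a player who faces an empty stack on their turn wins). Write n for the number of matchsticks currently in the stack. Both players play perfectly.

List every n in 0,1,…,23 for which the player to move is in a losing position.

Label each position W (a win for the player to move) or L (a loss). A position with no legal move is W; any other position is W exactly when some move reaches an L, and L when every move reaches a W.
n=0: no move; the opponent has just taken the last matchstick and therefore loses → W
n=1: L (sole option 0(W) is W)
n=2: W (go to 1, an L position)
n=3: W (go to 1, an L position)
n=4: L (options 3(W), 2(W) are all W)
n=5: W (go to 4, an L position)
n=6: W (go to 4, an L position)
n=7: L (options 6(W), 5(W), 0(W) are all W)
n=8: W (go to 7, an L position)
n=9: W (go to 7, an L position)
n=10: L (options 9(W), 8(W), 3(W) are all W)
n=11: W (go to 10, an L position)
n=12: W (go to 10, an L position)
n=13: L (options 12(W), 11(W), 6(W) are all W)
n=14: W (go to 13, an L position)
n=15: W (go to 13, an L position)
n=16: L (options 15(W), 14(W), 9(W) are all W)
n=17: W (go to 16, an L position)
n=18: W (go to 16, an L position)
n=19: L (options 18(W), 17(W), 12(W) are all W)
n=20: W (go to 19, an L position)
n=21: W (go to 19, an L position)
n=22: L (options 21(W), 20(W), 15(W) are all W)
n=23: W (go to 22, an L position)
Reading off the rows marked L gives the requested list; there are 8 such values of n.

1, 4, 7, 10, 13, 16, 19, 22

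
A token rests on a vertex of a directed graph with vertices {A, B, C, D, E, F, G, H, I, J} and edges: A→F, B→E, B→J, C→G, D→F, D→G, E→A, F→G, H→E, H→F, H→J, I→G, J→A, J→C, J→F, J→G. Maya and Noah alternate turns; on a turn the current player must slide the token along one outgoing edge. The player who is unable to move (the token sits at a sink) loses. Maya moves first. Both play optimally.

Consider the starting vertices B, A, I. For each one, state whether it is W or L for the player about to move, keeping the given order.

B: L, A: L, I: W

Use the standard recursion: the mover loses at a terminal position; elsewhere, the mover wins exactly when some move hands the opponent an L position.
Every edge goes from a vertex to one that appears earlier in the order G, C, F, D, A, J, E, H, B, I, so processing vertices in that order labels each vertex after all of its successors.
G: no outgoing edge → L
C: →G(L), so W
F: →G(L), so W
D: →G(L), so W
A: →F(W) only, which is W, so L
J: →A(L), so W
E: →A(L), so W
H: →E(W), J(W), F(W) — all W, so L
B: →E(W), J(W) — all W, so L
I: →G(L), so W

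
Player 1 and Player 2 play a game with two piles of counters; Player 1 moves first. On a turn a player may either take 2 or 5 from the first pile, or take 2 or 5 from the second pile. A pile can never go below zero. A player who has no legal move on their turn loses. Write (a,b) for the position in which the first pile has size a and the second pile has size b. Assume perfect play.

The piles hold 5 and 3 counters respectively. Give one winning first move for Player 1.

Work bottom-up. With no move the player to move loses. Otherwise the position is W if at least one move leads to an L position for the opponent, and L if every move leads to a W.
No move ever increases a pile, so every position that can arise here has a ≤ 5 and b ≤ 3; it is enough to label the cells with 0 ≤ a ≤ 5 and 0 ≤ b ≤ 3.
Every move lowers a or b (never raises either), so fill the grid row by row in increasing a, and left to right within a row: each cell's successors are then already labelled.
      b=0  b=1  b=2  b=3
a=0:    L    L    W    W
a=1:    L    L    W    W
a=2:    W    W    L    L
a=3:    W    W    L    L
a=4:    L    L    W    W
a=5:    W    W    W    W
Cells with no legal move (terminal, hence L): (0,0), (0,1), (1,0), (1,1).
The remaining L cells, each justified by listing all of its moves:
(2,2): →(0,2)(W), (2,0)(W) — all W, so L
(2,3): →(0,3)(W), (2,1)(W) — all W, so L
(3,2): →(1,2)(W), (3,0)(W) — all W, so L
(3,3): →(1,3)(W), (3,1)(W) — all W, so L
(4,0): →(2,0)(W) only, which is W, so L
(4,1): →(2,1)(W) only, which is W, so L
Every other cell has at least one move into one of the L cells above, so it is W.
From (5,3), the L positions reachable in one move are: (3,3).

Move to (3,3).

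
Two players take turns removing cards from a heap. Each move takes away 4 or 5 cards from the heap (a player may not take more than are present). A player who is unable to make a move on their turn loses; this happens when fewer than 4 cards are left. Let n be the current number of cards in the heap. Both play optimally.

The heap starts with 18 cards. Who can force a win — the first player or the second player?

Use the standard recursion: the mover loses at a terminal position; elsewhere, the mover wins exactly when some move hands the opponent an L position.
n=0: no move → L
n=1: no move → L
n=2: no move → L
n=3: no move → L
n=4: W (go to 0, an L position)
n=5: W (go to 1, an L position)
n=6: W (go to 2, an L position)
n=7: W (go to 3, an L position)
n=8: W (go to 3, an L position)
n=9: L (options 5(W), 4(W) are all W)
n=10: L (options 6(W), 5(W) are all W)
n=11: L (options 7(W), 6(W) are all W)
n=12: L (options 8(W), 7(W) are all W)
n=13: W (go to 9, an L position)
n=14: W (go to 10, an L position)
n=15: W (go to 11, an L position)
n=16: W (go to 12, an L position)
n=17: W (go to 12, an L position)
n=18: L (options 14(W), 13(W) are all W)
Every move from 18 reaches a W position, so the mover loses.

The second player wins.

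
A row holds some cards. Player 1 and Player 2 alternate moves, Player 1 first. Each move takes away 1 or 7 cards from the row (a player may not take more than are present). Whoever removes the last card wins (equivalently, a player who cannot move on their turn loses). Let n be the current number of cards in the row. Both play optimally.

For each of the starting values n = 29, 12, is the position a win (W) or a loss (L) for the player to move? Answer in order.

Compute win/loss labels from the base case upward. A position with no move is L. Any other position is W if it can reach an L in one move, else L.
n=0: no move → L
n=1: →0(L), so W
n=2: →1(W) only, which is W, so L
n=3: →2(L), so W
n=4: →3(W) only, which is W, so L
n=5: →4(L), so W
n=6: →5(W) only, which is W, so L
n=7: →6(L), so W
n=8: →7(W), 1(W) — all W, so L
n=9: →8(L), so W
n=10: →9(W), 3(W) — all W, so L
n=11: →10(L), so W
n=12: →11(W), 5(W) — all W, so L
n=13: →12(L), so W
n=14: →13(W), 7(W) — all W, so L
n=15: →14(L), so W
n=16: →15(W), 9(W) — all W, so L
n=17: →16(L), so W
n=18: →17(W), 11(W) — all W, so L
n=19: →18(L), so W
n=20: →19(W), 13(W) — all W, so L
n=21: →20(L), so W
n=22: →21(W), 15(W) — all W, so L
n=23: →22(L), so W
n=24: →23(W), 17(W) — all W, so L
n=25: →24(L), so W
n=26: →25(W), 19(W) — all W, so L
n=27: →26(L), so W
n=28: →27(W), 21(W) — all W, so L
n=29: →28(L), so W

29: W, 12: L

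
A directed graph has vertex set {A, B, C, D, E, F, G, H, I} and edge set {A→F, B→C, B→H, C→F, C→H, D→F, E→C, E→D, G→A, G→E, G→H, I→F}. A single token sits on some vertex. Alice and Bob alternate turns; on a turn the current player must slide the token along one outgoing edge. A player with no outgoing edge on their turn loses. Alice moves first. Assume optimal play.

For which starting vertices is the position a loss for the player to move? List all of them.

Classify positions by backward induction: terminal positions (no move available) are L. From any other position, the mover wins iff some move reaches an L.
Every edge goes from a vertex to one that appears earlier in the order F, H, C, D, B, A, E, I, G, so processing vertices in that order labels each vertex after all of its successors.
F: no outgoing edge → L
H: no outgoing edge → L
C: reaches L-position H → W
D: reaches L-position F → W
B: reaches L-position H → W
A: reaches L-position F → W
E: only reaches D(W), C(W), all W → L
I: reaches L-position F → W
G: reaches L-position E → W
Reading off the rows marked L gives the requested list; there are 3 such vertices.

E, F, H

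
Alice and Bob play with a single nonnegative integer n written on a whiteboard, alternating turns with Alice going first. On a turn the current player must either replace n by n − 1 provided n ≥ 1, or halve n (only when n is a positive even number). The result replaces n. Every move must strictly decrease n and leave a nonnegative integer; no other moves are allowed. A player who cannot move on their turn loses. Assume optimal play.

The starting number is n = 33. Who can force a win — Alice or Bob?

Classify positions by backward induction: terminal positions (no move available) are L. From any other position, the mover wins iff some move reaches an L.
n=0: no move → L
n=1: W (go to 0, an L position)
n=2: L (sole option 1(W) is W)
n=3: W (go to 2, an L position)
n=4: W (go to 2, an L position)
n=5: L (sole option 4(W) is W)
n=6: W (go to 5, an L position)
n=7: L (sole option 6(W) is W)
n=8: W (go to 7, an L position)
n=9: L (sole option 8(W) is W)
n=10: W (go to 5, an L position)
n=11: L (sole option 10(W) is W)
n=12: W (go to 11, an L position)
n=13: L (sole option 12(W) is W)
n=14: W (go to 7, an L position)
n=15: L (sole option 14(W) is W)
n=16: W (go to 15, an L position)
n=17: L (sole option 16(W) is W)
n=18: W (go to 9, an L position)
n=19: L (sole option 18(W) is W)
n=20: W (go to 19, an L position)
n=21: L (sole option 20(W) is W)
n=22: W (go to 11, an L position)
n=23: L (sole option 22(W) is W)
n=24: W (go to 23, an L position)
n=25: L (sole option 24(W) is W)
n=26: W (go to 13, an L position)
n=27: L (sole option 26(W) is W)
n=28: W (go to 27, an L position)
n=29: L (sole option 28(W) is W)
n=30: W (go to 15, an L position)
n=31: L (sole option 30(W) is W)
n=32: W (go to 31, an L position)
n=33: L (sole option 32(W) is W)
Every move from 33 reaches a W position, so the mover loses.

Bob wins.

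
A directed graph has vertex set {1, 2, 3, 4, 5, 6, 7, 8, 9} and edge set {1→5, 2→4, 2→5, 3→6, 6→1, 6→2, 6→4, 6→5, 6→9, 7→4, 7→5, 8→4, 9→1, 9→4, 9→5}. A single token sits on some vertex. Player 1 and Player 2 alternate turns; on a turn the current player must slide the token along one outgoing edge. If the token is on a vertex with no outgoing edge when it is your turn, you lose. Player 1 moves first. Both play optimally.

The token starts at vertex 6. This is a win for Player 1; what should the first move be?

Move to 4.

Positions with no move are L. A position that does have a move is losing for the player to move precisely when every available move leads to a winning position for the opponent. Fill in the labels:
Every edge goes from a vertex to one that appears earlier in the order 5, 4, 1, 9, 7, 2, 6, 3, 8, so processing vertices in that order labels each vertex after all of its successors.
5: no outgoing edge → L
4: no outgoing edge → L
1: W (go to 5, an L position)
9: W (go to 4, an L position)
7: W (go to 4, an L position)
2: W (go to 4, an L position)
6: W (go to 4, an L position)
3: L (sole option 6(W) is W)
8: W (go to 4, an L position)
From 6, the L positions reachable in one move are: 4, 5. Any move reaching one of these is winning.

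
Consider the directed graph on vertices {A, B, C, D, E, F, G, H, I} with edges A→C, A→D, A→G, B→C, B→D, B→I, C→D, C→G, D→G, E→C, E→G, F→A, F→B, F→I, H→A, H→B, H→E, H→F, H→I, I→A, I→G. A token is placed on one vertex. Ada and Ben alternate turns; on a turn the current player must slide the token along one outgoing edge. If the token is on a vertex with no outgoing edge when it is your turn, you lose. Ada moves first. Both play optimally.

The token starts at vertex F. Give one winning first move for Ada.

Build the W/L table. Terminal = L. A non-terminal position is W if it has a move to some L; otherwise it is L.
Every edge goes from a vertex to one that appears earlier in the order G, D, C, A, I, E, B, F, H, so processing vertices in that order labels each vertex after all of its successors.
G: no outgoing edge → L
D: W (go to G, an L position)
C: W (go to G, an L position)
A: W (go to G, an L position)
I: W (go to G, an L position)
E: W (go to G, an L position)
B: L (options I(W), C(W), D(W) are all W)
F: W (go to B, an L position)
H: W (go to B, an L position)
From F, the L positions reachable in one move are: B.

Move to B.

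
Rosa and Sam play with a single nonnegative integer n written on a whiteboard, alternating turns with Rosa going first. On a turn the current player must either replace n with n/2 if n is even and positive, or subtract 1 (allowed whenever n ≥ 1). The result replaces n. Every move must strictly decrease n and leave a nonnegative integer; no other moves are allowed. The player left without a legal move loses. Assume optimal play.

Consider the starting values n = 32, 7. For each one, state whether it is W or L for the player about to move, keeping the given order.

Work bottom-up. With no move the player to move loses. Otherwise the position is W if at least one move leads to an L position for the opponent, and L if every move leads to a W.
n=0: no move → L
n=1: →0(L), so W
n=2: →1(W) only, which is W, so L
n=3: →2(L), so W
n=4: →2(L), so W
n=5: →4(W) only, which is W, so L
n=6: →5(L), so W
n=7: →6(W) only, which is W, so L
n=8: →7(L), so W
n=9: →8(W) only, which is W, so L
n=10: →5(L), so W
n=11: →10(W) only, which is W, so L
n=12: →11(L), so W
n=13: →12(W) only, which is W, so L
n=14: →7(L), so W
n=15: →14(W) only, which is W, so L
n=16: →15(L), so W
n=17: →16(W) only, which is W, so L
n=18: →9(L), so W
n=19: →18(W) only, which is W, so L
n=20: →19(L), so W
n=21: →20(W) only, which is W, so L
n=22: →11(L), so W
n=23: →22(W) only, which is W, so L
n=24: →23(L), so W
n=25: →24(W) only, which is W, so L
n=26: →13(L), so W
n=27: →26(W) only, which is W, so L
n=28: →27(L), so W
n=29: →28(W) only, which is W, so L
n=30: →15(L), so W
n=31: →30(W) only, which is W, so L
n=32: →31(L), so W

32: W, 7: L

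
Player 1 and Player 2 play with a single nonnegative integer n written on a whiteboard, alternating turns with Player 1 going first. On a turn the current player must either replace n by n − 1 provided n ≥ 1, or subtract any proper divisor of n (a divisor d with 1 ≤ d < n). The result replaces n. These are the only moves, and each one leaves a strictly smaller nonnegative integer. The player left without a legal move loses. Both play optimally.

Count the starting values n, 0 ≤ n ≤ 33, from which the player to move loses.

17

Compute win/loss labels from the base case upward. A position with no move is L. Any other position is W if it can reach an L in one move, else L.
n=0: no move → L
n=1: reaches L-position 0 → W
n=2: only reaches 1(W), which is W → L
n=3: reaches L-position 2 → W
n=4: reaches L-position 2 → W
n=5: only reaches 4(W), which is W → L
n=6: reaches L-position 5 → W
n=7: only reaches 6(W), which is W → L
n=8: reaches L-position 7 → W
n=9: only reaches 6(W), 8(W), all W → L
n=10: reaches L-position 5 → W
n=11: only reaches 10(W), which is W → L
n=12: reaches L-position 9 → W
n=13: only reaches 12(W), which is W → L
n=14: reaches L-position 7 → W
n=15: only reaches 10(W), 12(W), 14(W), all W → L
n=16: reaches L-position 15 → W
n=17: only reaches 16(W), which is W → L
n=18: reaches L-position 9 → W
n=19: only reaches 18(W), which is W → L
n=20: reaches L-position 15 → W
n=21: only reaches 14(W), 18(W), 20(W), all W → L
n=22: reaches L-position 11 → W
n=23: only reaches 22(W), which is W → L
n=24: reaches L-position 21 → W
n=25: only reaches 20(W), 24(W), all W → L
n=26: reaches L-position 13 → W
n=27: only reaches 18(W), 24(W), 26(W), all W → L
n=28: reaches L-position 21 → W
n=29: only reaches 28(W), which is W → L
n=30: reaches L-position 15 → W
n=31: only reaches 30(W), which is W → L
n=32: reaches L-position 31 → W
n=33: only reaches 22(W), 30(W), 32(W), all W → L
L entries with 0 ≤ n ≤ 33: n = 0, 2, 5, 7, 9, 11, 13, 15, 17, 19, 21, 23, 25, 27, 29, 31, 33; that makes 17.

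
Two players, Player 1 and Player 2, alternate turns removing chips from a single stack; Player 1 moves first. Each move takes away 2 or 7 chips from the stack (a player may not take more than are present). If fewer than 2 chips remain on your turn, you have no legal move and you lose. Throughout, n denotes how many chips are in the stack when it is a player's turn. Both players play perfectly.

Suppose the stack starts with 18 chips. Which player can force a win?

Classify positions by backward induction: terminal positions (no move available) are L. From any other position, the mover wins iff some move reaches an L.
n=0: no move → L
n=1: no move → L
n=2: can move to 0, which is L ⇒ W
n=3: can move to 1, which is L ⇒ W
n=4: the only move is to 2(W), a W ⇒ L
n=5: the only move is to 3(W), a W ⇒ L
n=6: can move to 4, which is L ⇒ W
n=7: can move to 5, which is L ⇒ W
n=8: can move to 1, which is L ⇒ W
n=9: moves to 7(W), 2(W); every one is W ⇒ L
n=10: moves to 8(W), 3(W); every one is W ⇒ L
n=11: can move to 9, which is L ⇒ W
n=12: can move to 10, which is L ⇒ W
n=13: moves to 11(W), 6(W); every one is W ⇒ L
n=14: moves to 12(W), 7(W); every one is W ⇒ L
n=15: can move to 13, which is L ⇒ W
n=16: can move to 14, which is L ⇒ W
n=17: can move to 10, which is L ⇒ W
n=18: moves to 16(W), 11(W); every one is W ⇒ L
Every move from 18 reaches a W position, so the mover loses.

Player 2 wins.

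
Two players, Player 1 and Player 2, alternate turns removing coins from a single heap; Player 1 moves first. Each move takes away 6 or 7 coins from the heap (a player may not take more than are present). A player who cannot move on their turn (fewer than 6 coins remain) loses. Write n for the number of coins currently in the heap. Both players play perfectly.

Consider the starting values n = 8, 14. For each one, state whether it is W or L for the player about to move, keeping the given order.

8: W, 14: L

Work bottom-up. With no move the player to move loses. Otherwise the position is W if at least one move leads to an L position for the opponent, and L if every move leads to a W.
n=0: no move → L
n=1: no move → L
n=2: no move → L
n=3: no move → L
n=4: no move → L
n=5: no move → L
n=6: W (go to 0, an L position)
n=7: W (go to 1, an L position)
n=8: W (go to 2, an L position)
n=9: W (go to 3, an L position)
n=10: W (go to 4, an L position)
n=11: W (go to 5, an L position)
n=12: W (go to 5, an L position)
n=13: L (options 7(W), 6(W) are all W)
n=14: L (options 8(W), 7(W) are all W)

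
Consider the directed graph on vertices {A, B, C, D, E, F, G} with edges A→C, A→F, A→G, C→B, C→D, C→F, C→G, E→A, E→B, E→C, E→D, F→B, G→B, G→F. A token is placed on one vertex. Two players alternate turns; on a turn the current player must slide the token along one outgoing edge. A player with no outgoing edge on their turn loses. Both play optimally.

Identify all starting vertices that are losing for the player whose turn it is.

A, B, D

Build the W/L table. Terminal = L. A non-terminal position is W if it has a move to some L; otherwise it is L.
Every edge goes from a vertex to one that appears earlier in the order D, B, F, G, C, A, E, so processing vertices in that order labels each vertex after all of its successors.
D: no outgoing edge → L
B: no outgoing edge → L
F: reaches L-position B → W
G: reaches L-position B → W
C: reaches L-position B → W
A: only reaches C(W), G(W), F(W), all W → L
E: reaches L-position A → W
The losing starting vertices are exactly the entries labelled L in this table (3 of them).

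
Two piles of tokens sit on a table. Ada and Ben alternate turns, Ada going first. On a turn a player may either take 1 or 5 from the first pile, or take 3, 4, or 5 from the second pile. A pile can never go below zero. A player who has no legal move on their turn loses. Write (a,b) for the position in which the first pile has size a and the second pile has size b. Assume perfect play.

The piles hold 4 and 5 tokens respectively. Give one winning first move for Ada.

Build the W/L table. Terminal = L. A non-terminal position is W if it has a move to some L; otherwise it is L.
No move ever increases a pile, so every position that can arise here has a ≤ 4 and b ≤ 5; it is enough to label the cells with 0 ≤ a ≤ 4 and 0 ≤ b ≤ 5.
Every move lowers a or b (never raises either), so fill the grid row by row in increasing a, and left to right within a row: each cell's successors are then already labelled.
      b=0  b=1  b=2  b=3  b=4  b=5
a=0:    L    L    L    W    W    W
a=1:    W    W    W    L    L    L
a=2:    L    L    L    W    W    W
a=3:    W    W    W    L    L    L
a=4:    L    L    L    W    W    W
Cells with no legal move (terminal, hence L): (0,0), (0,1), (0,2).
The remaining L cells, each justified by listing all of its moves:
(1,3): only reaches (0,3)(W), (1,0)(W), all W → L
(1,4): only reaches (0,4)(W), (1,1)(W), (1,0)(W), all W → L
(1,5): only reaches (0,5)(W), (1,2)(W), (1,1)(W), (1,0)(W), all W → L
(2,0): only reaches (1,0)(W), which is W → L
(2,1): only reaches (1,1)(W), which is W → L
(2,2): only reaches (1,2)(W), which is W → L
(3,3): only reaches (2,3)(W), (3,0)(W), all W → L
(3,4): only reaches (2,4)(W), (3,1)(W), (3,0)(W), all W → L
(3,5): only reaches (2,5)(W), (3,2)(W), (3,1)(W), (3,0)(W), all W → L
(4,0): only reaches (3,0)(W), which is W → L
(4,1): only reaches (3,1)(W), which is W → L
(4,2): only reaches (3,2)(W), which is W → L
Every other cell has at least one move into one of the L cells above, so it is W.
From (4,5), the L positions reachable in one move are: (3,5), (4,2), (4,1), (4,0). Any move reaching one of these is winning.

Move to (3,5).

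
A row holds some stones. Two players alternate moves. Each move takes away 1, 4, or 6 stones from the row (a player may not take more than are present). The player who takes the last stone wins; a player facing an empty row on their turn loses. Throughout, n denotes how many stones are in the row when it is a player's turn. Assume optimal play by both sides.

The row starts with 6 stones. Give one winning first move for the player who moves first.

Compute win/loss labels from the base case upward. A position with no move is L. Any other position is W if it can reach an L in one move, else L.
n=0: no move → L
n=1: reaches L-position 0 → W
n=2: only reaches 1(W), which is W → L
n=3: reaches L-position 2 → W
n=4: reaches L-position 0 → W
n=5: only reaches 4(W), 1(W), all W → L
n=6: reaches L-position 5 → W
From 6, the L positions reachable in one move are: 5, 2, 0. Any move reaching one of these is winning.

Remove 1, leaving 5.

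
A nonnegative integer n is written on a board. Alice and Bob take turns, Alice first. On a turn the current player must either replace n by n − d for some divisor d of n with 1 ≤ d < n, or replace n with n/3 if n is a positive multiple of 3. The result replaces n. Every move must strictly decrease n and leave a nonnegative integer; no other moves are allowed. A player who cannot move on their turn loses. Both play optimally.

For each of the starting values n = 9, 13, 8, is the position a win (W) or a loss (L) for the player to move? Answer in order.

Classify positions by backward induction: terminal positions (no move available) are L. From any other position, the mover wins iff some move reaches an L.
n=0: no move → L
n=1: no move → L
n=2: W (go to 1, an L position)
n=3: W (go to 1, an L position)
n=4: L (options 2(W), 3(W) are all W)
n=5: W (go to 4, an L position)
n=6: W (go to 4, an L position)
n=7: L (sole option 6(W) is W)
n=8: W (go to 4, an L position)
n=9: L (options 3(W), 6(W), 8(W) are all W)
n=10: W (go to 9, an L position)
n=11: L (sole option 10(W) is W)
n=12: W (go to 4, an L position)
n=13: L (sole option 12(W) is W)

9: L, 13: L, 8: W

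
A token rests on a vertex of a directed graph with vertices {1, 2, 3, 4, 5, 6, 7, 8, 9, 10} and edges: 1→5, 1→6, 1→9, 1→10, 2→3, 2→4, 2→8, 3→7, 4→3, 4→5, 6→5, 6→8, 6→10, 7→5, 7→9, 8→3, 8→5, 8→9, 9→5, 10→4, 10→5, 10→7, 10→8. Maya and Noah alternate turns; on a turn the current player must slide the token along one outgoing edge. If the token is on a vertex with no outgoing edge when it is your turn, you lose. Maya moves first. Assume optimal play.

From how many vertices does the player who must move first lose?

2

Positions with no move are L. A position that does have a move is losing for the player to move precisely when every available move leads to a winning position for the opponent. Fill in the labels:
Every edge goes from a vertex to one that appears earlier in the order 5, 9, 7, 3, 4, 8, 10, 2, 6, 1, so processing vertices in that order labels each vertex after all of its successors.
5: no outgoing edge → L
9: →5(L), so W
7: →5(L), so W
3: →7(W) only, which is W, so L
4: →3(L), so W
8: →3(L), so W
10: →5(L), so W
2: →3(L), so W
6: →5(L), so W
1: →5(L), so W
The L vertices are 3, 5; that is 2 in all.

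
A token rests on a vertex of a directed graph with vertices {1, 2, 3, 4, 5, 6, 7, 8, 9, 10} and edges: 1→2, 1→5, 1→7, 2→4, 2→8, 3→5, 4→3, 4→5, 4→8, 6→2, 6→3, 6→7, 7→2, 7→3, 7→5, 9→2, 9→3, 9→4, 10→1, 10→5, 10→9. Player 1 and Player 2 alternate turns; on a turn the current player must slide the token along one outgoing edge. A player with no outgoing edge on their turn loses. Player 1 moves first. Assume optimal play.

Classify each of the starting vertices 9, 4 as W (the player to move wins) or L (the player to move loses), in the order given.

9: L, 4: W

Build the W/L table. Terminal = L. A non-terminal position is W if it has a move to some L; otherwise it is L.
Every edge goes from a vertex to one that appears earlier in the order 5, 8, 3, 4, 2, 7, 6, 1, 9, 10, so processing vertices in that order labels each vertex after all of its successors.
5: no outgoing edge → L
8: no outgoing edge → L
3: reaches L-position 5 → W
4: reaches L-position 8 → W
2: reaches L-position 8 → W
7: reaches L-position 5 → W
6: only reaches 7(W), 2(W), 3(W), all W → L
1: reaches L-position 5 → W
9: only reaches 2(W), 4(W), 3(W), all W → L
10: reaches L-position 9 → W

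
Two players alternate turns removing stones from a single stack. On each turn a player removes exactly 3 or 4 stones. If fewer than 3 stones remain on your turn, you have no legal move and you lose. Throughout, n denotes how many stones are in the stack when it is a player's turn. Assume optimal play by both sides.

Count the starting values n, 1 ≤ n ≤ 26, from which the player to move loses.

Label each position W (a win for the player to move) or L (a loss). A position with no legal move is L; any other position is W exactly when some move reaches an L, and L when every move reaches a W.
n=0: no move → L
n=1: no move → L
n=2: no move → L
n=3: reaches L-position 0 → W
n=4: reaches L-position 1 → W
n=5: reaches L-position 2 → W
n=6: reaches L-position 2 → W
n=7: only reaches 4(W), 3(W), all W → L
n=8: only reaches 5(W), 4(W), all W → L
n=9: only reaches 6(W), 5(W), all W → L
n=10: reaches L-position 7 → W
n=11: reaches L-position 8 → W
n=12: reaches L-position 9 → W
n=13: reaches L-position 9 → W
n=14: only reaches 11(W), 10(W), all W → L
n=15: only reaches 12(W), 11(W), all W → L
n=16: only reaches 13(W), 12(W), all W → L
n=17: reaches L-position 14 → W
n=18: reaches L-position 15 → W
n=19: reaches L-position 16 → W
n=20: reaches L-position 16 → W
n=21: only reaches 18(W), 17(W), all W → L
n=22: only reaches 19(W), 18(W), all W → L
n=23: only reaches 20(W), 19(W), all W → L
n=24: reaches L-position 21 → W
n=25: reaches L-position 22 → W
n=26: reaches L-position 23 → W
L entries with 1 ≤ n ≤ 26 (n=0 is outside the asked range and is not counted): n = 1, 2, 7, 8, 9, 14, 15, 16, 21, 22, 23; that makes 11.

11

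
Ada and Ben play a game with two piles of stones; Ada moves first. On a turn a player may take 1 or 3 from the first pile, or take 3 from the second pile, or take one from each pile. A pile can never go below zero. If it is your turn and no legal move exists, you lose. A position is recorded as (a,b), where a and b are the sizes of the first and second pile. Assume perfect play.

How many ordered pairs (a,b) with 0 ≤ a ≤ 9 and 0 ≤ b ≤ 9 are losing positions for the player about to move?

Use the standard recursion: the mover loses at a terminal position; elsewhere, the mover wins exactly when some move hands the opponent an L position.
Every move lowers a or b (never raises either), so fill the grid row by row in increasing a, and left to right within a row: each cell's successors are then already labelled.
      b=0  b=1  b=2  b=3  b=4  b=5  b=6  b=7  b=8  b=9
a=0:    L    L    L    W    W    W    L    L    L    W
a=1:    W    W    W    W    L    L    W    W    W    W
a=2:    L    L    L    W    W    W    W    L    L    L
a=3:    W    W    W    W    L    L    W    W    W    W
a=4:    L    L    L    W    W    W    W    L    L    L
a=5:    W    W    W    W    L    L    L    W    W    W
a=6:    L    L    L    W    W    W    W    W    L    L
a=7:    W    W    W    W    L    L    L    W    W    W
a=8:    L    L    L    W    W    W    W    W    L    L
a=9:    W    W    W    W    L    L    L    W    W    W
Cells with no legal move (terminal, hence L): (0,0), (0,1), (0,2).
The remaining L cells, each justified by listing all of its moves:
(0,6): the only move is to (0,3)(W), a W ⇒ L
(0,7): the only move is to (0,4)(W), a W ⇒ L
(0,8): the only move is to (0,5)(W), a W ⇒ L
(1,4): moves to (0,4)(W), (1,1)(W), (0,3)(W); every one is W ⇒ L
(1,5): moves to (0,5)(W), (1,2)(W), (0,4)(W); every one is W ⇒ L
(2,0): the only move is to (1,0)(W), a W ⇒ L
(2,1): moves to (1,1)(W), (1,0)(W); every one is W ⇒ L
(2,2): moves to (1,2)(W), (1,1)(W); every one is W ⇒ L
(2,7): moves to (1,7)(W), (2,4)(W), (1,6)(W); every one is W ⇒ L
(2,8): moves to (1,8)(W), (2,5)(W), (1,7)(W); every one is W ⇒ L
(2,9): moves to (1,9)(W), (2,6)(W), (1,8)(W); every one is W ⇒ L
(3,4): moves to (2,4)(W), (0,4)(W), (3,1)(W), (2,3)(W); every one is W ⇒ L
(3,5): moves to (2,5)(W), (0,5)(W), (3,2)(W), (2,4)(W); every one is W ⇒ L
(4,0): moves to (3,0)(W), (1,0)(W); every one is W ⇒ L
(4,1): moves to (3,1)(W), (1,1)(W), (3,0)(W); every one is W ⇒ L
(4,2): moves to (3,2)(W), (1,2)(W), (3,1)(W); every one is W ⇒ L
(4,7): moves to (3,7)(W), (1,7)(W), (4,4)(W), (3,6)(W); every one is W ⇒ L
(4,8): moves to (3,8)(W), (1,8)(W), (4,5)(W), (3,7)(W); every one is W ⇒ L
(4,9): moves to (3,9)(W), (1,9)(W), (4,6)(W), (3,8)(W); every one is W ⇒ L
(5,4): moves to (4,4)(W), (2,4)(W), (5,1)(W), (4,3)(W); every one is W ⇒ L
(5,5): moves to (4,5)(W), (2,5)(W), (5,2)(W), (4,4)(W); every one is W ⇒ L
(5,6): moves to (4,6)(W), (2,6)(W), (5,3)(W), (4,5)(W); every one is W ⇒ L
(6,0): moves to (5,0)(W), (3,0)(W); every one is W ⇒ L
(6,1): moves to (5,1)(W), (3,1)(W), (5,0)(W); every one is W ⇒ L
(6,2): moves to (5,2)(W), (3,2)(W), (5,1)(W); every one is W ⇒ L
(6,8): moves to (5,8)(W), (3,8)(W), (6,5)(W), (5,7)(W); every one is W ⇒ L
(6,9): moves to (5,9)(W), (3,9)(W), (6,6)(W), (5,8)(W); every one is W ⇒ L
(7,4): moves to (6,4)(W), (4,4)(W), (7,1)(W), (6,3)(W); every one is W ⇒ L
(7,5): moves to (6,5)(W), (4,5)(W), (7,2)(W), (6,4)(W); every one is W ⇒ L
(7,6): moves to (6,6)(W), (4,6)(W), (7,3)(W), (6,5)(W); every one is W ⇒ L
(8,0): moves to (7,0)(W), (5,0)(W); every one is W ⇒ L
(8,1): moves to (7,1)(W), (5,1)(W), (7,0)(W); every one is W ⇒ L
(8,2): moves to (7,2)(W), (5,2)(W), (7,1)(W); every one is W ⇒ L
(8,8): moves to (7,8)(W), (5,8)(W), (8,5)(W), (7,7)(W); every one is W ⇒ L
(8,9): moves to (7,9)(W), (5,9)(W), (8,6)(W), (7,8)(W); every one is W ⇒ L
(9,4): moves to (8,4)(W), (6,4)(W), (9,1)(W), (8,3)(W); every one is W ⇒ L
(9,5): moves to (8,5)(W), (6,5)(W), (9,2)(W), (8,4)(W); every one is W ⇒ L
(9,6): moves to (8,6)(W), (6,6)(W), (9,3)(W), (8,5)(W); every one is W ⇒ L
Every other cell has at least one move into one of the L cells above, so it is W.
L cells per row: a=0: 6, a=1: 2, a=2: 6, a=3: 2, a=4: 6, a=5: 3, a=6: 5, a=7: 3, a=8: 5, a=9: 3; total 41.

41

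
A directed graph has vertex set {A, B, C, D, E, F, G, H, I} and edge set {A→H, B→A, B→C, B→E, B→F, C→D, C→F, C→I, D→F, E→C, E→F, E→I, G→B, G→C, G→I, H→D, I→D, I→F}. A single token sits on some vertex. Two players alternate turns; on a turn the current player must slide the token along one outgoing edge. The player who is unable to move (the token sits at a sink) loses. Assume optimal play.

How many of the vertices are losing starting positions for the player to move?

Classify positions by backward induction: terminal positions (no move available) are L. From any other position, the mover wins iff some move reaches an L.
Every edge goes from a vertex to one that appears earlier in the order F, D, I, C, E, H, A, B, G, so processing vertices in that order labels each vertex after all of its successors.
F: no outgoing edge → L
D: reaches L-position F → W
I: reaches L-position F → W
C: reaches L-position F → W
E: reaches L-position F → W
H: only reaches D(W), which is W → L
A: reaches L-position H → W
B: reaches L-position F → W
G: only reaches B(W), C(W), I(W), all W → L
The L vertices are F, G, H; that is 3 in all.

3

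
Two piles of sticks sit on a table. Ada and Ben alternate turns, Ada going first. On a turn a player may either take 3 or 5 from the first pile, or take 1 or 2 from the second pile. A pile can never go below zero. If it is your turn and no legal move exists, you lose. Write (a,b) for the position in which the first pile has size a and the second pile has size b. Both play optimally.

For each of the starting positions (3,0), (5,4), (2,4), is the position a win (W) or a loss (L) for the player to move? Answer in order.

(3,0): W, (5,4): L, (2,4): W

Classify positions by backward induction: terminal positions (no move available) are L. From any other position, the mover wins iff some move reaches an L.
No move ever increases a pile, so every position that can arise here has a ≤ 5 and b ≤ 4; it is enough to label the cells with 0 ≤ a ≤ 5 and 0 ≤ b ≤ 4.
Every move lowers a or b (never raises either), so fill the grid row by row in increasing a, and left to right within a row: each cell's successors are then already labelled.
      b=0  b=1  b=2  b=3  b=4
a=0:    L    W    W    L    W
a=1:    L    W    W    L    W
a=2:    L    W    W    L    W
a=3:    W    L    W    W    L
a=4:    W    L    W    W    L
a=5:    W    L    W    W    L
Cells with no legal move (terminal, hence L): (0,0), (1,0), (2,0).
The remaining L cells, each justified by listing all of its moves:
(0,3): L (options (0,2)(W), (0,1)(W) are all W)
(1,3): L (options (1,2)(W), (1,1)(W) are all W)
(2,3): L (options (2,2)(W), (2,1)(W) are all W)
(3,1): L (options (0,1)(W), (3,0)(W) are all W)
(3,4): L (options (0,4)(W), (3,3)(W), (3,2)(W) are all W)
(4,1): L (options (1,1)(W), (4,0)(W) are all W)
(4,4): L (options (1,4)(W), (4,3)(W), (4,2)(W) are all W)
(5,1): L (options (2,1)(W), (0,1)(W), (5,0)(W) are all W)
(5,4): L (options (2,4)(W), (0,4)(W), (5,3)(W), (5,2)(W) are all W)
Every other cell has at least one move into one of the L cells above, so it is W.
(3,0): the move to (0,0) reaches an L cell, so W
(5,4): one of the L cells justified above, so L
(2,4): the move to (2,3) reaches an L cell, so W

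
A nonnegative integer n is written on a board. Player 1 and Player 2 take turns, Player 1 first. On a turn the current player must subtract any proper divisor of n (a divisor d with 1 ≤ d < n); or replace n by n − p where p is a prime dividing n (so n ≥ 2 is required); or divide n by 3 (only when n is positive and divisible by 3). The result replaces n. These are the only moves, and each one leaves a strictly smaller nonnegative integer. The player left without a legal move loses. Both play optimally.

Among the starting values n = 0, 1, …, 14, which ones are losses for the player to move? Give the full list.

0, 1, 4, 9, 14

Work bottom-up. With no move the player to move loses. Otherwise the position is W if at least one move leads to an L position for the opponent, and L if every move leads to a W.
n=0: no move → L
n=1: no move → L
n=2: reaches L-position 0 → W
n=3: reaches L-position 0 → W
n=4: only reaches 2(W), 3(W), all W → L
n=5: reaches L-position 0 → W
n=6: reaches L-position 4 → W
n=7: reaches L-position 0 → W
n=8: reaches L-position 4 → W
n=9: only reaches 3(W), 6(W), 8(W), all W → L
n=10: reaches L-position 9 → W
n=11: reaches L-position 0 → W
n=12: reaches L-position 4 → W
n=13: reaches L-position 0 → W
n=14: only reaches 7(W), 12(W), 13(W), all W → L
The losing starting values of n are exactly the entries labelled L in this table (5 of them).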